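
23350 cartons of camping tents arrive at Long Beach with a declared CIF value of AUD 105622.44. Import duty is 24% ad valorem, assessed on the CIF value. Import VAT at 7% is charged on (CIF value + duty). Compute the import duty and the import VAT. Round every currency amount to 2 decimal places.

Import duty = 105622.44 × 24% = 25349.39
VAT base = CIF + duty = 105622.44 + 25349.39 = 130971.83
Import VAT = 130971.83 × 7% = 9168.03

Import duty: AUD 25349.39; import VAT: AUD 9168.03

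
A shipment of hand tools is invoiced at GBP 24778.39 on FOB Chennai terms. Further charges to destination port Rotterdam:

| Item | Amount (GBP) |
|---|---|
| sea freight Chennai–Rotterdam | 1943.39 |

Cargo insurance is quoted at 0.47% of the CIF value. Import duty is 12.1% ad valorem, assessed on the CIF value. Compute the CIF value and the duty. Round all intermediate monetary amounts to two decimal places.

CIF value: GBP 26847.97; import duty: GBP 3248.60

Let C be the CIF value. C = FOB price + freight + 0.47% × C
C − 0.47% × C = 24778.39 + 1943.39
0.9953 × C = 26721.78
C = 26721.78 / 0.9953 = 26847.97
Insurance premium = 0.47% × 26847.97 = 126.19
Import duty = 26847.97 × 12.1% = 3248.60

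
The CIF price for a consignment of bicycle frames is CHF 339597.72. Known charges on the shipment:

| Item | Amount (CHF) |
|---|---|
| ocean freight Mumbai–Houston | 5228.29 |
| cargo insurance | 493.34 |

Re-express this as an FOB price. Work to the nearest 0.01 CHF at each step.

From CIF to FOB, the seller no longer bears: freight, insurance.
FOB price = 339597.72 − 5228.29 − 493.34 = 333876.09

FOB price: CHF 333876.09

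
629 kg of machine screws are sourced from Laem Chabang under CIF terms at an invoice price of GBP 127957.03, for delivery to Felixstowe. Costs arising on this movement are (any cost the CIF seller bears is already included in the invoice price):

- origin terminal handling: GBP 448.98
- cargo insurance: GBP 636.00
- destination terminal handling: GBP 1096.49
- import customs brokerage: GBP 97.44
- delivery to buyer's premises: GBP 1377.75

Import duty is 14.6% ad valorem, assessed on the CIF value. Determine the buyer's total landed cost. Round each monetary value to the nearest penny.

CIF: the seller pays costs through ocean freight and marine insurance to the destination port.
Already in the invoice (seller's account under CIF): origin terminal, insurance — exclude.
The CIF price already equals the CIF value: 127957.03
Import duty = 127957.03 × 14.6% = 18681.73
Buyer bears: destination terminal 1096.49 + brokerage 97.44 + delivery 1377.75 + duty 18681.73 = 21253.41
Landed cost = invoice 127957.03 + 21253.41 = 149210.44

Total landed cost: GBP 149210.44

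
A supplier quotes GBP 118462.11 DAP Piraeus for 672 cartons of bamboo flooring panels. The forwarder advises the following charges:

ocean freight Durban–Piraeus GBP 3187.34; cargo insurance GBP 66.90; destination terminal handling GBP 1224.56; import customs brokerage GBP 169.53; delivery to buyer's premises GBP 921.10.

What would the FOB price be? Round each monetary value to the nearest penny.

Not relevant to the conversion: brokerage — on the buyer under both terms; not part of either seller's price.
From DAP to FOB, the seller no longer bears: freight, insurance, destination terminal, delivery.
FOB price = 118462.11 − 3187.34 − 66.90 − 1224.56 − 921.10 = 113062.21

FOB price: GBP 113062.21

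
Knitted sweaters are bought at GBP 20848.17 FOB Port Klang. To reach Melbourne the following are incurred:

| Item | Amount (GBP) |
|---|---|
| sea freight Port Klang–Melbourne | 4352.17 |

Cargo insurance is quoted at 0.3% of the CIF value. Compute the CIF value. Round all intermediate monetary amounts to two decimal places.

CIF value: GBP 25276.17

Let C be the CIF value. C = FOB price + freight + 0.3% × C
C − 0.3% × C = 20848.17 + 4352.17
0.997 × C = 25200.34
C = 25200.34 / 0.997 = 25276.17
Insurance premium = 0.3% × 25276.17 = 75.83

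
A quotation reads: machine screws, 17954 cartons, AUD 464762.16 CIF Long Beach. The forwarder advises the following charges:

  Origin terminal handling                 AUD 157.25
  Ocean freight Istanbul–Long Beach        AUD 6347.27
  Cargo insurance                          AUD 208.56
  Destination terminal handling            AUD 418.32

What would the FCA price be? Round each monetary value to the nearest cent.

FCA price: AUD 458049.08

Not relevant to the conversion: destination terminal — on the buyer under both terms; not part of either seller's price.
From CIF to FCA, the seller no longer bears: origin terminal, freight, insurance.
FCA price = 464762.16 − 157.25 − 6347.27 − 208.56 = 458049.08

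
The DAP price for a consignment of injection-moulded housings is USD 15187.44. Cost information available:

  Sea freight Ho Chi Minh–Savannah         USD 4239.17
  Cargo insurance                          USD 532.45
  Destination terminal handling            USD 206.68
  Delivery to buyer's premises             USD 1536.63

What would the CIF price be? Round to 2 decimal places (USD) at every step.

Not relevant to the conversion: insurance, freight — on the seller under both DAP and CIF; already in the DAP price and stays in the CIF price.
From DAP to CIF, the seller no longer bears: destination terminal, delivery.
CIF price = 15187.44 − 206.68 − 1536.63 = 13444.13

CIF price: USD 13444.13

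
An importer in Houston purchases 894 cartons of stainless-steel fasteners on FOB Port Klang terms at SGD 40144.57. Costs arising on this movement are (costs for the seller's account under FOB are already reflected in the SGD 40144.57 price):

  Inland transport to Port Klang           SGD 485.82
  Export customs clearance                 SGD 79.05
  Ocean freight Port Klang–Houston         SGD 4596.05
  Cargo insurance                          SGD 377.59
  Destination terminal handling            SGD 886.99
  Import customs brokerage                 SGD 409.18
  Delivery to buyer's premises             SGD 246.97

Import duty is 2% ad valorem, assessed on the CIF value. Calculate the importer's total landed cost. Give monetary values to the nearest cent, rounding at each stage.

FOB: the seller bears costs until goods are on board at the origin port; the buyer bears freight, insurance and all costs thereafter.
Already in the invoice (seller's account under FOB): inland to port, export clearance — exclude.
CIF value = FOB price + freight + insurance = 40144.57 + 4596.05 + 377.59 = 45118.21
Import duty = 45118.21 × 2% = 902.36
Buyer bears: freight 4596.05 + insurance 377.59 + destination terminal 886.99 + brokerage 409.18 + delivery 246.97 + duty 902.36 = 7419.14
Landed cost = invoice 40144.57 + 7419.14 = 47563.71

Total landed cost: SGD 47563.71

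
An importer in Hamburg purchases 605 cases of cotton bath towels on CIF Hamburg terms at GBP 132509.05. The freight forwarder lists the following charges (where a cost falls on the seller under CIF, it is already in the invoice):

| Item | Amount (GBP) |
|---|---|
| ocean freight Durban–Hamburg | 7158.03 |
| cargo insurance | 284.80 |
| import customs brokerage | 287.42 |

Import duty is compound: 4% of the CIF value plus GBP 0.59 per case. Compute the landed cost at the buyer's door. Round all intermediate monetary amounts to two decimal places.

Total landed cost: GBP 138453.78

CIF: the seller pays costs through ocean freight and marine insurance to the destination port.
Already in the invoice (seller's account under CIF): freight, insurance — exclude.
The CIF price already equals the CIF value: 132509.05
Ad valorem component: 132509.05 × 4% = 5300.36
Specific component: 605 × 0.59 = 356.95
Import duty = 5300.36 + 356.95 = 5657.31
Buyer bears: brokerage 287.42 + duty 5657.31 = 5944.73
Landed cost = invoice 132509.05 + 5944.73 = 138453.78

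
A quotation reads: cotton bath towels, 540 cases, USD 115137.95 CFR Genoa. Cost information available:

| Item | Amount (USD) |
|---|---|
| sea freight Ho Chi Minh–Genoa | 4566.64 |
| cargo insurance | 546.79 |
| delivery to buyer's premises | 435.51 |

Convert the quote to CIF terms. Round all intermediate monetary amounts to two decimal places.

Not relevant to the conversion: freight — on the seller under both CFR and CIF; already in the CFR price and stays in the CIF price. delivery — on the buyer under both terms; not part of either seller's price.
From CFR to CIF, the seller additionally bears: insurance.
CIF price = 115137.95 + 546.79 = 115684.74

CIF price: USD 115684.74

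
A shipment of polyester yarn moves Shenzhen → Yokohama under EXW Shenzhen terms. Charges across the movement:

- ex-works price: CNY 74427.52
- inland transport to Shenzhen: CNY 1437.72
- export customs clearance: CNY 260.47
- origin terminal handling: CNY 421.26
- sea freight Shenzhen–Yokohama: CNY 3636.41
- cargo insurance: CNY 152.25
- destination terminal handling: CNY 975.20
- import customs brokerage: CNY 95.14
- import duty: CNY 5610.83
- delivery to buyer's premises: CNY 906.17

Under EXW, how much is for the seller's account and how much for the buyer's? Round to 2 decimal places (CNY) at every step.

EXW: the seller makes goods available at their premises; the buyer bears all onward costs.
Seller's account: goods 74427.52 = 74427.52
Buyer's account: inland to port 1437.72 + export clearance 260.47 + origin terminal 421.26 + freight 3636.41 + insurance 152.25 + destination terminal 975.20 + brokerage 95.14 + duty 5610.83 + delivery 906.17 = 13495.45

Seller: CNY 74427.52; buyer: CNY 13495.45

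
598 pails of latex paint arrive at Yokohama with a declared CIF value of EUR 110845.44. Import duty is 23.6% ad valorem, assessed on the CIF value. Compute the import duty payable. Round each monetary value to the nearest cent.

Import duty: EUR 26159.52

Import duty = 110845.44 × 23.6% = 26159.52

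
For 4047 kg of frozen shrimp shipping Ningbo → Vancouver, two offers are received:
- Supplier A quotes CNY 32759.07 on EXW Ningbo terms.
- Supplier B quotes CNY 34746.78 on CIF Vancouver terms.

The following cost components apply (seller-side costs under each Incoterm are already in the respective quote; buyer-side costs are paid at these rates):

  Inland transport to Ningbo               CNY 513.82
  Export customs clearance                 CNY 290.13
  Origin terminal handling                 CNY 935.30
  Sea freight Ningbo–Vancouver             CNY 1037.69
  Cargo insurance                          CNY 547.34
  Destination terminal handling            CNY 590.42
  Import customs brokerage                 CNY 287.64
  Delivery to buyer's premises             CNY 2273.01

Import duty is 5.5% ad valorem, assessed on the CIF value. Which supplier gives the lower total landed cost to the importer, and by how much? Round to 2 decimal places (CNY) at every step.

Supplier B is cheaper by CNY 1410.08

Supplier A (EXW):
CIF value = EXW price + inland to port + export clearance + origin terminal + freight + insurance = 32759.07 + 513.82 + 290.13 + 935.30 + 1037.69 + 547.34 = 36083.35
Import duty = 36083.35 × 5.5% = 1984.58
Buyer bears (A): 513.82 + 290.13 + 935.30 + 1037.69 + 547.34 + 590.42 + 287.64 + 2273.01 = 6475.35
Landed cost (A) = invoice 32759.07 + 6475.35 + duty 1984.58 = 41219.00
Supplier B (CIF):
The CIF price already equals the CIF value: 34746.78
Import duty = 34746.78 × 5.5% = 1911.07
Buyer bears (B): 590.42 + 287.64 + 2273.01 = 3151.07
Landed cost (B) = invoice 34746.78 + 3151.07 + duty 1911.07 = 39808.92
Difference = |41219.00 − 39808.92| = 1410.08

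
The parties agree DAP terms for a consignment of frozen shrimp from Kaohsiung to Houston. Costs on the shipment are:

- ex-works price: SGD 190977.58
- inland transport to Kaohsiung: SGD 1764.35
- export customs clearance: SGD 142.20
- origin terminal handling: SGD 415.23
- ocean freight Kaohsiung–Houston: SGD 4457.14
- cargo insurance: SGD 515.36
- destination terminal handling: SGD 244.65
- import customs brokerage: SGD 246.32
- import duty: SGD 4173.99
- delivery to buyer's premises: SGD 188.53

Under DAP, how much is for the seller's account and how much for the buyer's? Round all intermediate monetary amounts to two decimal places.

DAP: the seller bears all costs to the named destination except import duty and clearance.
Seller's account: goods 190977.58 + inland to port 1764.35 + export clearance 142.20 + origin terminal 415.23 + freight 4457.14 + insurance 515.36 + destination terminal 244.65 + delivery 188.53 = 198705.04
Buyer's account: brokerage 246.32 + duty 4173.99 = 4420.31

Seller: SGD 198705.04; buyer: SGD 4420.31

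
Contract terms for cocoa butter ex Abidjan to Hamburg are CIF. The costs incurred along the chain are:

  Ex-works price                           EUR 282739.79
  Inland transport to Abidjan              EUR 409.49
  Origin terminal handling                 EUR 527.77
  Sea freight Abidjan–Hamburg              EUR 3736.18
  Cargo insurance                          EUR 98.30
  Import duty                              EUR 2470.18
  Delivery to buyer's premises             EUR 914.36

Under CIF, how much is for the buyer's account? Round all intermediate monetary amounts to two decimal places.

CIF: the seller pays costs through ocean freight and marine insurance to the destination port.
Seller's account: goods 282739.79 + inland to port 409.49 + origin terminal 527.77 + freight 3736.18 + insurance 98.30 = 287511.53
Buyer's account: duty 2470.18 + delivery 914.36 = 3384.54

Buyer's account: EUR 3384.54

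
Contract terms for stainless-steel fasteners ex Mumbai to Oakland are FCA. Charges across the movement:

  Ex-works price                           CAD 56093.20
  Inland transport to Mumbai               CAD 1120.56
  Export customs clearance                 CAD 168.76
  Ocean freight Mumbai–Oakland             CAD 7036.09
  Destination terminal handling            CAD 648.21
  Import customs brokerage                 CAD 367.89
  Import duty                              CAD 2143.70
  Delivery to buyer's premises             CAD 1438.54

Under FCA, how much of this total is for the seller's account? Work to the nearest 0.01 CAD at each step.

Seller's account: CAD 57382.52

FCA: the seller delivers export-cleared goods to the carrier; the buyer bears costs from that point.
Seller's account: goods 56093.20 + inland to port 1120.56 + export clearance 168.76 = 57382.52
Buyer's account: freight 7036.09 + destination terminal 648.21 + brokerage 367.89 + duty 2143.70 + delivery 1438.54 = 11634.43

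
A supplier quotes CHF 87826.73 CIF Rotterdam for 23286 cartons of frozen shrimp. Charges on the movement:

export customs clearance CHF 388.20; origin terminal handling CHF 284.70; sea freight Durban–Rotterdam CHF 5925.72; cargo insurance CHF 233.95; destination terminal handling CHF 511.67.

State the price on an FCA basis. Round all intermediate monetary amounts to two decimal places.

FCA price: CHF 81382.36

Not relevant to the conversion: export clearance — on the seller under both CIF and FCA; already in the CIF price and stays in the FCA price. destination terminal — on the buyer under both terms; not part of either seller's price.
From CIF to FCA, the seller no longer bears: origin terminal, freight, insurance.
FCA price = 87826.73 − 284.70 − 5925.72 − 233.95 = 81382.36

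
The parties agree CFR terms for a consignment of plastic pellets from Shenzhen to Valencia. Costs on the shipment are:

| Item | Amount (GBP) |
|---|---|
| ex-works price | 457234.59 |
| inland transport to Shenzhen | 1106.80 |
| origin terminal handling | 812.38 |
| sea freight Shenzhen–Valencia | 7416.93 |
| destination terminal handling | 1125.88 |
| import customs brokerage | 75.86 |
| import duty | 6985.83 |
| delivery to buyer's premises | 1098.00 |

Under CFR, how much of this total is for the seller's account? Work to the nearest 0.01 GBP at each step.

CFR: the seller pays costs through ocean freight to the destination port, but not insurance.
Seller's account: goods 457234.59 + inland to port 1106.80 + origin terminal 812.38 + freight 7416.93 = 466570.70
Buyer's account: destination terminal 1125.88 + brokerage 75.86 + duty 6985.83 + delivery 1098.00 = 9285.57

Seller's account: GBP 466570.70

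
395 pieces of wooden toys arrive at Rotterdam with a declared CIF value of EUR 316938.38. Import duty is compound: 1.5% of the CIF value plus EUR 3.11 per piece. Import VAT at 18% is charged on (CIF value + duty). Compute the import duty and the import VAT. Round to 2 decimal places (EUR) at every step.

Ad valorem component: 316938.38 × 1.5% = 4754.08
Specific component: 395 × 3.11 = 1228.45
Import duty = 4754.08 + 1228.45 = 5982.53
VAT base = CIF + duty = 316938.38 + 5982.53 = 322920.91
Import VAT = 322920.91 × 18% = 58125.76

Import duty: EUR 5982.53; import VAT: EUR 58125.76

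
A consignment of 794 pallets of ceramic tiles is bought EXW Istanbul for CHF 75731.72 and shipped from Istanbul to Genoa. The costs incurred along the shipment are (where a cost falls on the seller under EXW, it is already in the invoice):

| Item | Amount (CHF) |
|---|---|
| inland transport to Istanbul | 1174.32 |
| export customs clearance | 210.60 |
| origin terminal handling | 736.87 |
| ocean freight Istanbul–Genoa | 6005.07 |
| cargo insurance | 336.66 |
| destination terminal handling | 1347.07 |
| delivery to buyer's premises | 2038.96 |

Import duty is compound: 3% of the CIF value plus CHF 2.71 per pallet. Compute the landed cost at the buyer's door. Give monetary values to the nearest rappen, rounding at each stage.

Total landed cost: CHF 92258.87

EXW: the seller makes goods available at their premises; the buyer bears all onward costs.
CIF value = EXW price + inland to port + export clearance + origin terminal + freight + insurance = 75731.72 + 1174.32 + 210.60 + 736.87 + 6005.07 + 336.66 = 84195.24
Ad valorem component: 84195.24 × 3% = 2525.86
Specific component: 794 × 2.71 = 2151.74
Import duty = 2525.86 + 2151.74 = 4677.60
Buyer bears: inland to port 1174.32 + export clearance 210.60 + origin terminal 736.87 + freight 6005.07 + insurance 336.66 + destination terminal 1347.07 + delivery 2038.96 + duty 4677.60 = 16527.15
Landed cost = invoice 75731.72 + 16527.15 = 92258.87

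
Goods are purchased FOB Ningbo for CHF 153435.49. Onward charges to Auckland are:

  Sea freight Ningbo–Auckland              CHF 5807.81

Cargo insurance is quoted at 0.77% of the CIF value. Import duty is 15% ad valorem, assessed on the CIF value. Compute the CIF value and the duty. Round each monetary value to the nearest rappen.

Let C be the CIF value. C = FOB price + freight + 0.77% × C
C − 0.77% × C = 153435.49 + 5807.81
0.9923 × C = 159243.30
C = 159243.30 / 0.9923 = 160478.99
Insurance premium = 0.77% × 160478.99 = 1235.69
Import duty = 160478.99 × 15% = 24071.85

CIF value: CHF 160478.99; import duty: CHF 24071.85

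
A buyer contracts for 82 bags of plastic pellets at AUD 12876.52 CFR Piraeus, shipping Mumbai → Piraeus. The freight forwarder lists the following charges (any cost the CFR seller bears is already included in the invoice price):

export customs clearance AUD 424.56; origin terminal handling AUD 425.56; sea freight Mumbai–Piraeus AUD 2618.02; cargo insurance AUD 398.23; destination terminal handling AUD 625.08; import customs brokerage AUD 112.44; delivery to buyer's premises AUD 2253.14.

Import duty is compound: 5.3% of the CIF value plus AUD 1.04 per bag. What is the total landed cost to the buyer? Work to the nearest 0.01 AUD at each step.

Total landed cost: AUD 17054.25

CFR: the seller pays costs through ocean freight to the destination port, but not insurance.
Already in the invoice (seller's account under CFR): export clearance, origin terminal, freight — exclude.
CIF value = CFR price + insurance = 12876.52 + 398.23 = 13274.75
Ad valorem component: 13274.75 × 5.3% = 703.56
Specific component: 82 × 1.04 = 85.28
Import duty = 703.56 + 85.28 = 788.84
Buyer bears: insurance 398.23 + destination terminal 625.08 + brokerage 112.44 + delivery 2253.14 + duty 788.84 = 4177.73
Landed cost = invoice 12876.52 + 4177.73 = 17054.25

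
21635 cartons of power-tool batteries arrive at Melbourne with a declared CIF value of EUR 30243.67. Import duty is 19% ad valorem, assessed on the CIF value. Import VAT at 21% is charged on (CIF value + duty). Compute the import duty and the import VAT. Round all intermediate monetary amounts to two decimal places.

Import duty = 30243.67 × 19% = 5746.30
VAT base = CIF + duty = 30243.67 + 5746.30 = 35989.97
Import VAT = 35989.97 × 21% = 7557.89

Import duty: EUR 5746.30; import VAT: EUR 7557.89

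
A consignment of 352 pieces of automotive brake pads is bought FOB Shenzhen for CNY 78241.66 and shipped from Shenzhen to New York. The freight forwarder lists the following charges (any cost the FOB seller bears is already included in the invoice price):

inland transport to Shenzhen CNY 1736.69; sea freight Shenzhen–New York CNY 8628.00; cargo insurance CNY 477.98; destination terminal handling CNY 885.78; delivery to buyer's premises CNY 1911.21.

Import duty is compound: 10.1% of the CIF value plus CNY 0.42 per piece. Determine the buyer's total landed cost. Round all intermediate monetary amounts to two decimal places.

FOB: the seller bears costs until goods are on board at the origin port; the buyer bears freight, insurance and all costs thereafter.
Already in the invoice (seller's account under FOB): inland to port — exclude.
CIF value = FOB price + freight + insurance = 78241.66 + 8628.00 + 477.98 = 87347.64
Ad valorem component: 87347.64 × 10.1% = 8822.11
Specific component: 352 × 0.42 = 147.84
Import duty = 8822.11 + 147.84 = 8969.95
Buyer bears: freight 8628.00 + insurance 477.98 + destination terminal 885.78 + delivery 1911.21 + duty 8969.95 = 20872.92
Landed cost = invoice 78241.66 + 20872.92 = 99114.58

Total landed cost: CNY 99114.58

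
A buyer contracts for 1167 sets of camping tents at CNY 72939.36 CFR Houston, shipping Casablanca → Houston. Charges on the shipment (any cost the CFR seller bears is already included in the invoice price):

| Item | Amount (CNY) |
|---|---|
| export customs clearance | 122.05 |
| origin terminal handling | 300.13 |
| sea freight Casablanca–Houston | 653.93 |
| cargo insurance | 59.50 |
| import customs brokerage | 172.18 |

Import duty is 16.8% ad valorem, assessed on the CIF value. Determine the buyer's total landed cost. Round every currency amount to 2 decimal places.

Total landed cost: CNY 85434.85

CFR: the seller pays costs through ocean freight to the destination port, but not insurance.
Already in the invoice (seller's account under CFR): export clearance, origin terminal, freight — exclude.
CIF value = CFR price + insurance = 72939.36 + 59.50 = 72998.86
Import duty = 72998.86 × 16.8% = 12263.81
Buyer bears: insurance 59.50 + brokerage 172.18 + duty 12263.81 = 12495.49
Landed cost = invoice 72939.36 + 12495.49 = 85434.85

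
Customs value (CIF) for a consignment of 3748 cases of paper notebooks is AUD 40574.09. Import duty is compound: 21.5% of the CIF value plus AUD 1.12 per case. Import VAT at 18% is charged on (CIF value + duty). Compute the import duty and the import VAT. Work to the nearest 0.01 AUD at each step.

Ad valorem component: 40574.09 × 21.5% = 8723.43
Specific component: 3748 × 1.12 = 4197.76
Import duty = 8723.43 + 4197.76 = 12921.19
VAT base = CIF + duty = 40574.09 + 12921.19 = 53495.28
Import VAT = 53495.28 × 18% = 9629.15

Import duty: AUD 12921.19; import VAT: AUD 9629.15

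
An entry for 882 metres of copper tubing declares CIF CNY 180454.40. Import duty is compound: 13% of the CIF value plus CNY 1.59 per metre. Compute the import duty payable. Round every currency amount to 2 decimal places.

Ad valorem component: 180454.40 × 13% = 23459.07
Specific component: 882 × 1.59 = 1402.38
Import duty = 23459.07 + 1402.38 = 24861.45

Import duty: CNY 24861.45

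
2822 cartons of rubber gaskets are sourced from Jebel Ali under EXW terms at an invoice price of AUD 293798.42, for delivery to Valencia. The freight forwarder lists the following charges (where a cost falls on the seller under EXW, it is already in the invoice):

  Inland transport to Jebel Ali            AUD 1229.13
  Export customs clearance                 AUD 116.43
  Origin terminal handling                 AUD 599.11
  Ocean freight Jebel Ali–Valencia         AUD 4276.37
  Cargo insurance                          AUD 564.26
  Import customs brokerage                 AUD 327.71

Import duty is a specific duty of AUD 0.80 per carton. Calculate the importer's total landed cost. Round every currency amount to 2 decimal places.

Total landed cost: AUD 303169.03

EXW: the seller makes goods available at their premises; the buyer bears all onward costs.
CIF value = EXW price + inland to port + export clearance + origin terminal + freight + insurance = 293798.42 + 1229.13 + 116.43 + 599.11 + 4276.37 + 564.26 = 300583.72
Import duty = 2822 × 0.80 = 2257.60
Buyer bears: inland to port 1229.13 + export clearance 116.43 + origin terminal 599.11 + freight 4276.37 + insurance 564.26 + brokerage 327.71 + duty 2257.60 = 9370.61
Landed cost = invoice 293798.42 + 9370.61 = 303169.03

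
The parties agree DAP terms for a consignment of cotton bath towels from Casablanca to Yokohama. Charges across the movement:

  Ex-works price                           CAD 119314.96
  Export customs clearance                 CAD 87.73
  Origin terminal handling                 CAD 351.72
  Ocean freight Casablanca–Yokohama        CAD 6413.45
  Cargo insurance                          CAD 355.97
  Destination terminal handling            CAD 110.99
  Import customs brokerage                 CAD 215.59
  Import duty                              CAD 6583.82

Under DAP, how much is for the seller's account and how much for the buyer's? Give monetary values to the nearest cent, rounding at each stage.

Seller: CAD 126634.82; buyer: CAD 6799.41

DAP: the seller bears all costs to the named destination except import duty and clearance.
Seller's account: goods 119314.96 + export clearance 87.73 + origin terminal 351.72 + freight 6413.45 + insurance 355.97 + destination terminal 110.99 = 126634.82
Buyer's account: brokerage 215.59 + duty 6583.82 = 6799.41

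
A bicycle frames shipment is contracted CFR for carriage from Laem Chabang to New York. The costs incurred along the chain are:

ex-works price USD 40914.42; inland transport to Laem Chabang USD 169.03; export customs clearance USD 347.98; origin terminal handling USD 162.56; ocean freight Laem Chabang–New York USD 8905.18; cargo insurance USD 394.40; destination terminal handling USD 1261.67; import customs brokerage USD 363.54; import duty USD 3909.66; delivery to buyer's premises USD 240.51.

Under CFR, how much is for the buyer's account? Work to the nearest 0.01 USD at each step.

Buyer's account: USD 6169.78

CFR: the seller pays costs through ocean freight to the destination port, but not insurance.
Seller's account: goods 40914.42 + inland to port 169.03 + export clearance 347.98 + origin terminal 162.56 + freight 8905.18 = 50499.17
Buyer's account: insurance 394.40 + destination terminal 1261.67 + brokerage 363.54 + duty 3909.66 + delivery 240.51 = 6169.78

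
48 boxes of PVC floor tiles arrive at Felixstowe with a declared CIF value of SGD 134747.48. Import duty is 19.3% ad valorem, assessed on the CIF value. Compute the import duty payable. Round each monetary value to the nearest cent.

Import duty: SGD 26006.26

Import duty = 134747.48 × 19.3% = 26006.26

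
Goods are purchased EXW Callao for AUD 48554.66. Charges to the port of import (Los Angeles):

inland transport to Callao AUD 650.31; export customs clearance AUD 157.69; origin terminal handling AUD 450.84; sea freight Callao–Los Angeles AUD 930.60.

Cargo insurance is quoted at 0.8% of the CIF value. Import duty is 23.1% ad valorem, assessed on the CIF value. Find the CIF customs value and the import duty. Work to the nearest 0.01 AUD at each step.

CIF value: AUD 51153.33; import duty: AUD 11816.42

Let C be the CIF value. C = EXW price + pre-shipment costs + freight + 0.8% × C
C − 0.8% × C = 48554.66 + 650.31 + 157.69 + 450.84 + 930.60
0.992 × C = 50744.10
C = 50744.10 / 0.992 = 51153.33
Insurance premium = 0.8% × 51153.33 = 409.23
Import duty = 51153.33 × 23.1% = 11816.42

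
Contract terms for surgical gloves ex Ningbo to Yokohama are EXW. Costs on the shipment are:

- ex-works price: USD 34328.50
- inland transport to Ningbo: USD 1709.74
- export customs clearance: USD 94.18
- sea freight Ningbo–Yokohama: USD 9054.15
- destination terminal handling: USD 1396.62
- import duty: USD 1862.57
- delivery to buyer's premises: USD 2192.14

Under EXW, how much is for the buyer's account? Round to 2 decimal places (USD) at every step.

Buyer's account: USD 16309.40

EXW: the seller makes goods available at their premises; the buyer bears all onward costs.
Seller's account: goods 34328.50 = 34328.50
Buyer's account: inland to port 1709.74 + export clearance 94.18 + freight 9054.15 + destination terminal 1396.62 + duty 1862.57 + delivery 2192.14 = 16309.40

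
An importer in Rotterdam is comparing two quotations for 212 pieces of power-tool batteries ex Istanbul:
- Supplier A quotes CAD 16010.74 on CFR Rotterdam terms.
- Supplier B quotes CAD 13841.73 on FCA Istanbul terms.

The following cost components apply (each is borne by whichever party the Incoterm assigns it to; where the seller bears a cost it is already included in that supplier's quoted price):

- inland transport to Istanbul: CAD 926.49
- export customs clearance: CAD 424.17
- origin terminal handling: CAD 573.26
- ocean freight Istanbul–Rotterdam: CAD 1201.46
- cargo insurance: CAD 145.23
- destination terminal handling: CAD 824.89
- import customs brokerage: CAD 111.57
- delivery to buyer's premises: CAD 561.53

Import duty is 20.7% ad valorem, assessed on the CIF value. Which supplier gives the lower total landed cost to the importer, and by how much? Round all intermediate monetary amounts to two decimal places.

Supplier A (CFR):
CIF value = CFR price + insurance = 16010.74 + 145.23 = 16155.97
Import duty = 16155.97 × 20.7% = 3344.29
Buyer bears (A): 145.23 + 824.89 + 111.57 + 561.53 = 1643.22
Landed cost (A) = invoice 16010.74 + 1643.22 + duty 3344.29 = 20998.25
Supplier B (FCA):
CIF value = FCA price + origin terminal + freight + insurance = 13841.73 + 573.26 + 1201.46 + 145.23 = 15761.68
Import duty = 15761.68 × 20.7% = 3262.67
Buyer bears (B): 573.26 + 1201.46 + 145.23 + 824.89 + 111.57 + 561.53 = 3417.94
Landed cost (B) = invoice 13841.73 + 3417.94 + duty 3262.67 = 20522.34
Difference = |20998.25 − 20522.34| = 475.91

Supplier B is cheaper by CAD 475.91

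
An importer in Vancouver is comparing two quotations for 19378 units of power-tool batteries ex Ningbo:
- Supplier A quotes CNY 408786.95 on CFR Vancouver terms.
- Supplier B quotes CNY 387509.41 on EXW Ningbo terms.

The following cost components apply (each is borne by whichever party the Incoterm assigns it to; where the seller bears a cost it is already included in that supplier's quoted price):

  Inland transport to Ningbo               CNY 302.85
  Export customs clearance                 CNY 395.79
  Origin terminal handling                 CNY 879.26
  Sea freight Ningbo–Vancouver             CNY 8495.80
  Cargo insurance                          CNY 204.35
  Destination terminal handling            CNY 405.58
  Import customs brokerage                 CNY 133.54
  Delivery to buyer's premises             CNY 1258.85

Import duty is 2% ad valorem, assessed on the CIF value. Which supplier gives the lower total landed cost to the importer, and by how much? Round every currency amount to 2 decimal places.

Supplier A (CFR):
CIF value = CFR price + insurance = 408786.95 + 204.35 = 408991.30
Import duty = 408991.30 × 2% = 8179.83
Buyer bears (A): 204.35 + 405.58 + 133.54 + 1258.85 = 2002.32
Landed cost (A) = invoice 408786.95 + 2002.32 + duty 8179.83 = 418969.10
Supplier B (EXW):
CIF value = EXW price + inland to port + export clearance + origin terminal + freight + insurance = 387509.41 + 302.85 + 395.79 + 879.26 + 8495.80 + 204.35 = 397787.46
Import duty = 397787.46 × 2% = 7955.75
Buyer bears (B): 302.85 + 395.79 + 879.26 + 8495.80 + 204.35 + 405.58 + 133.54 + 1258.85 = 12076.02
Landed cost (B) = invoice 387509.41 + 12076.02 + duty 7955.75 = 407541.18
Difference = |418969.10 − 407541.18| = 11427.92

Supplier B is cheaper by CNY 11427.92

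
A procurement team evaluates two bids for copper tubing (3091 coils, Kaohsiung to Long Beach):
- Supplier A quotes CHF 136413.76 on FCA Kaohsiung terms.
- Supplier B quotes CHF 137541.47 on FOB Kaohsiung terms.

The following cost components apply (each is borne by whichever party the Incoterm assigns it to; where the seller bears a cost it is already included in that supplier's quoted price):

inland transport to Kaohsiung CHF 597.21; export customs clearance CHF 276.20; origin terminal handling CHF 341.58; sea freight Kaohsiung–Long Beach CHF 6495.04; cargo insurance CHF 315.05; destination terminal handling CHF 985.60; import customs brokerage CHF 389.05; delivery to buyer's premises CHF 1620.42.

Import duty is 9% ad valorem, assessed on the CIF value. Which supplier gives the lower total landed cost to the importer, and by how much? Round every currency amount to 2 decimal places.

Supplier A is cheaper by CHF 856.88

Supplier A (FCA):
CIF value = FCA price + origin terminal + freight + insurance = 136413.76 + 341.58 + 6495.04 + 315.05 = 143565.43
Import duty = 143565.43 × 9% = 12920.89
Buyer bears (A): 341.58 + 6495.04 + 315.05 + 985.60 + 389.05 + 1620.42 = 10146.74
Landed cost (A) = invoice 136413.76 + 10146.74 + duty 12920.89 = 159481.39
Supplier B (FOB):
CIF value = FOB price + freight + insurance = 137541.47 + 6495.04 + 315.05 = 144351.56
Import duty = 144351.56 × 9% = 12991.64
Buyer bears (B): 6495.04 + 315.05 + 985.60 + 389.05 + 1620.42 = 9805.16
Landed cost (B) = invoice 137541.47 + 9805.16 + duty 12991.64 = 160338.27
Difference = |159481.39 − 160338.27| = 856.88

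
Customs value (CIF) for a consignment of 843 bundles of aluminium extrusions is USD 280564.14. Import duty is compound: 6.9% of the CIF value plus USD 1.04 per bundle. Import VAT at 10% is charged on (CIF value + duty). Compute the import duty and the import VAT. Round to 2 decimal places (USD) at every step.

Import duty: USD 20235.65; import VAT: USD 30079.98

Ad valorem component: 280564.14 × 6.9% = 19358.93
Specific component: 843 × 1.04 = 876.72
Import duty = 19358.93 + 876.72 = 20235.65
VAT base = CIF + duty = 280564.14 + 20235.65 = 300799.79
Import VAT = 300799.79 × 10% = 30079.98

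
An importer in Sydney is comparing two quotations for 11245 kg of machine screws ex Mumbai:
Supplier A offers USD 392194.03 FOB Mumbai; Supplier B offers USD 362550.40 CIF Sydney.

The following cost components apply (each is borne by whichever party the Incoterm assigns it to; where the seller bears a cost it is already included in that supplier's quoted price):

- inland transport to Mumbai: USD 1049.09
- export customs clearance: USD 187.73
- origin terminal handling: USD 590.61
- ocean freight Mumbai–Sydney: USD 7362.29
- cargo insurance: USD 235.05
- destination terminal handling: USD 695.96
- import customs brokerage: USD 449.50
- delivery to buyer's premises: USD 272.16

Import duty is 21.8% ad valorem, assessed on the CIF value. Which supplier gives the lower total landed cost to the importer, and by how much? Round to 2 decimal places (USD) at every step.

Supplier B is cheaper by USD 45359.50

Supplier A (FOB):
CIF value = FOB price + freight + insurance = 392194.03 + 7362.29 + 235.05 = 399791.37
Import duty = 399791.37 × 21.8% = 87154.52
Buyer bears (A): 7362.29 + 235.05 + 695.96 + 449.50 + 272.16 = 9014.96
Landed cost (A) = invoice 392194.03 + 9014.96 + duty 87154.52 = 488363.51
Supplier B (CIF):
The CIF price already equals the CIF value: 362550.40
Import duty = 362550.40 × 21.8% = 79035.99
Buyer bears (B): 695.96 + 449.50 + 272.16 = 1417.62
Landed cost (B) = invoice 362550.40 + 1417.62 + duty 79035.99 = 443004.01
Difference = |488363.51 − 443004.01| = 45359.50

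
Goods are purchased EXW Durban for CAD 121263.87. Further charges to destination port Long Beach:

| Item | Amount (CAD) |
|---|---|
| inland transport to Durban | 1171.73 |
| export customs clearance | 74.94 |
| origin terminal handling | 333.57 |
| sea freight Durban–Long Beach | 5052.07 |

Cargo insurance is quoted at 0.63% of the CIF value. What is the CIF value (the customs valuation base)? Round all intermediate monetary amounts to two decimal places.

CIF value: CAD 128707.03

Let C be the CIF value. C = EXW price + pre-shipment costs + freight + 0.63% × C
C − 0.63% × C = 121263.87 + 1171.73 + 74.94 + 333.57 + 5052.07
0.9937 × C = 127896.18
C = 127896.18 / 0.9937 = 128707.03
Insurance premium = 0.63% × 128707.03 = 810.85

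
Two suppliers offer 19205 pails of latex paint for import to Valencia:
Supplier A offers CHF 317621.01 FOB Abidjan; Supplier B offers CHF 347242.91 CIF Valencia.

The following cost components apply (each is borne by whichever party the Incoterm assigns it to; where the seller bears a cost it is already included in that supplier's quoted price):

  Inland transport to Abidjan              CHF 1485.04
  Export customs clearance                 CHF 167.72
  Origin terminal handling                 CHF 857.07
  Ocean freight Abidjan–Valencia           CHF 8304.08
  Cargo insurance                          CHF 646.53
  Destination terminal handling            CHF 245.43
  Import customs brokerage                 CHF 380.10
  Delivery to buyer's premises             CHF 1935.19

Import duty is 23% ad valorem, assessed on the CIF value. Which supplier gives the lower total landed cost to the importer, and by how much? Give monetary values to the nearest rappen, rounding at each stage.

Supplier A is cheaper by CHF 25425.69

Supplier A (FOB):
CIF value = FOB price + freight + insurance = 317621.01 + 8304.08 + 646.53 = 326571.62
Import duty = 326571.62 × 23% = 75111.47
Buyer bears (A): 8304.08 + 646.53 + 245.43 + 380.10 + 1935.19 = 11511.33
Landed cost (A) = invoice 317621.01 + 11511.33 + duty 75111.47 = 404243.81
Supplier B (CIF):
The CIF price already equals the CIF value: 347242.91
Import duty = 347242.91 × 23% = 79865.87
Buyer bears (B): 245.43 + 380.10 + 1935.19 = 2560.72
Landed cost (B) = invoice 347242.91 + 2560.72 + duty 79865.87 = 429669.50
Difference = |404243.81 − 429669.50| = 25425.69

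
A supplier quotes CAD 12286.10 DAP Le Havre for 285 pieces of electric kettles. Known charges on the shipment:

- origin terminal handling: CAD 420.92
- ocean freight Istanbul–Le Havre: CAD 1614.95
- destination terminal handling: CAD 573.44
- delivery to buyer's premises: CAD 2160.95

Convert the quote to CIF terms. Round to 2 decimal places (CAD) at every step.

Not relevant to the conversion: freight, origin terminal — on the seller under both DAP and CIF; already in the DAP price and stays in the CIF price.
From DAP to CIF, the seller no longer bears: destination terminal, delivery.
CIF price = 12286.10 − 573.44 − 2160.95 = 9551.71

CIF price: CAD 9551.71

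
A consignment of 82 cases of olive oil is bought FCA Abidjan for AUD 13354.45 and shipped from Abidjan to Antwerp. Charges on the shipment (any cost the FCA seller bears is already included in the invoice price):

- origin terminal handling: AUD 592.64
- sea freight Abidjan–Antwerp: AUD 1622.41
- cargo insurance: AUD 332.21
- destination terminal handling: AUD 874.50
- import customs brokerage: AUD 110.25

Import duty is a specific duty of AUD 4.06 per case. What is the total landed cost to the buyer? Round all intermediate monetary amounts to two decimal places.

FCA: the seller delivers export-cleared goods to the carrier; the buyer bears costs from that point.
CIF value = FCA price + origin terminal + freight + insurance = 13354.45 + 592.64 + 1622.41 + 332.21 = 15901.71
Import duty = 82 × 4.06 = 332.92
Buyer bears: origin terminal 592.64 + freight 1622.41 + insurance 332.21 + destination terminal 874.50 + brokerage 110.25 + duty 332.92 = 3864.93
Landed cost = invoice 13354.45 + 3864.93 = 17219.38

Total landed cost: AUD 17219.38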